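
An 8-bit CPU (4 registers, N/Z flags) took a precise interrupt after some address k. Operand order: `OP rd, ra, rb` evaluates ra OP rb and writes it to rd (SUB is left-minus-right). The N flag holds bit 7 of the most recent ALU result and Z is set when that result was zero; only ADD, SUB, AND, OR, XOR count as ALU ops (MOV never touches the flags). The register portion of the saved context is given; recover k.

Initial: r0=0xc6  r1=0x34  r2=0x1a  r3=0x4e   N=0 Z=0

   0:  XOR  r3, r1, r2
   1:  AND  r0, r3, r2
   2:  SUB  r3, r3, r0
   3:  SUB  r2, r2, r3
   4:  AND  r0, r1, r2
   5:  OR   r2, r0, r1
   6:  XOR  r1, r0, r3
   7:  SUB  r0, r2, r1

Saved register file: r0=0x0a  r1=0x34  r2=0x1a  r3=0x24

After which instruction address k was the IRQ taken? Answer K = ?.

after  0: r0=0xc6 r1=0x34 r2=0x1a r3=0x2e  N=0 Z=0
after  1: r0=0x0a r1=0x34 r2=0x1a r3=0x2e  N=0 Z=0
after  2: r0=0x0a r1=0x34 r2=0x1a r3=0x24  N=0 Z=0
-- IRQ taken; context saved, return-PC = 3 --

K = 2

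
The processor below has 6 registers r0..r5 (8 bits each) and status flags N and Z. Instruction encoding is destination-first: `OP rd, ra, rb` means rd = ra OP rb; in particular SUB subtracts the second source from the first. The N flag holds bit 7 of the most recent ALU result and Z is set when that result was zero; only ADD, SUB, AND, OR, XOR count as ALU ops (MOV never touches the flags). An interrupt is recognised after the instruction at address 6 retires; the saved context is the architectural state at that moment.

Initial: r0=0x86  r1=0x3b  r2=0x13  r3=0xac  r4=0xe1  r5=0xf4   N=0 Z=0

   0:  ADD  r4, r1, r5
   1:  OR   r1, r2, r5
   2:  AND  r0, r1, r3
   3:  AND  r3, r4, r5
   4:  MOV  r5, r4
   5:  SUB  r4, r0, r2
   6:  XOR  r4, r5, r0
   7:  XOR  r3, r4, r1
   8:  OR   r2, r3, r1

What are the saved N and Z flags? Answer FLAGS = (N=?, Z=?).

after  0: r0=0x86 r1=0x3b r2=0x13 r3=0xac r4=0x2f r5=0xf4  N=0 Z=0
after  1: r0=0x86 r1=0xf7 r2=0x13 r3=0xac r4=0x2f r5=0xf4  N=1 Z=0
after  2: r0=0xa4 r1=0xf7 r2=0x13 r3=0xac r4=0x2f r5=0xf4  N=1 Z=0
after  3: r0=0xa4 r1=0xf7 r2=0x13 r3=0x24 r4=0x2f r5=0xf4  N=0 Z=0
after  4: r0=0xa4 r1=0xf7 r2=0x13 r3=0x24 r4=0x2f r5=0x2f  N=0 Z=0
after  5: r0=0xa4 r1=0xf7 r2=0x13 r3=0x24 r4=0x91 r5=0x2f  N=1 Z=0
after  6: r0=0xa4 r1=0xf7 r2=0x13 r3=0x24 r4=0x8b r5=0x2f  N=1 Z=0
-- IRQ taken; context saved, return-PC = 7 --

FLAGS = (N=1, Z=0)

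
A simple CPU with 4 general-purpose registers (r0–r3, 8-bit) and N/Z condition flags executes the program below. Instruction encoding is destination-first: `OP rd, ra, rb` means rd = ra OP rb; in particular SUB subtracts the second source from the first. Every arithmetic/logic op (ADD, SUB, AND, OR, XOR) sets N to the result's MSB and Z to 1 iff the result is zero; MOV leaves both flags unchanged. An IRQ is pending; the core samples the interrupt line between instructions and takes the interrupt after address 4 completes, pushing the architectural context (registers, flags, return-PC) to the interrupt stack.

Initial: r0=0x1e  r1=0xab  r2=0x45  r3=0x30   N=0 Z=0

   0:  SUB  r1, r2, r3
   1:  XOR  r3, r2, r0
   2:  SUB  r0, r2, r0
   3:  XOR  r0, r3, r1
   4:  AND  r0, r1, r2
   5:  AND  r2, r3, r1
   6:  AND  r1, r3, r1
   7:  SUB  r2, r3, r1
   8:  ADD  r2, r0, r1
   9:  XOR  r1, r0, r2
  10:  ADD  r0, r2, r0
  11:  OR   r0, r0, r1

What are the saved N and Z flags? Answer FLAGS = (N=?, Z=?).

FLAGS = (N=0, Z=0)

after  0: r0=0x1e r1=0x15 r2=0x45 r3=0x30  N=0 Z=0
after  1: r0=0x1e r1=0x15 r2=0x45 r3=0x5b  N=0 Z=0
after  2: r0=0x27 r1=0x15 r2=0x45 r3=0x5b  N=0 Z=0
after  3: r0=0x4e r1=0x15 r2=0x45 r3=0x5b  N=0 Z=0
after  4: r0=0x05 r1=0x15 r2=0x45 r3=0x5b  N=0 Z=0
-- IRQ taken; context saved, return-PC = 5 --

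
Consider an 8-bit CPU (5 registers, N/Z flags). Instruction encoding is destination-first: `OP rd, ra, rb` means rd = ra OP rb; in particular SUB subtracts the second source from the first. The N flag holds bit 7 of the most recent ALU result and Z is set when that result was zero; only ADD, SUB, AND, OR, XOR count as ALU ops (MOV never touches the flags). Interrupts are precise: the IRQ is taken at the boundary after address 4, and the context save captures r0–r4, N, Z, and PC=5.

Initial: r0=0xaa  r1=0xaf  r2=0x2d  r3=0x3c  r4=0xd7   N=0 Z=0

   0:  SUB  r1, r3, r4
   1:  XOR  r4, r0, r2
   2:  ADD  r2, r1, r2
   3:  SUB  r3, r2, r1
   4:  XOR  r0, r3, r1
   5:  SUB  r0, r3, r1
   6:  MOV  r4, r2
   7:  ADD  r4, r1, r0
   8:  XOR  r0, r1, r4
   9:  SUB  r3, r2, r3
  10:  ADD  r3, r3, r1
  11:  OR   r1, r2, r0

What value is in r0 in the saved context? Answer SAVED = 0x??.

SAVED = 0x48

after  0: r0=0xaa r1=0x65 r2=0x2d r3=0x3c r4=0xd7  N=0 Z=0
after  1: r0=0xaa r1=0x65 r2=0x2d r3=0x3c r4=0x87  N=1 Z=0
after  2: r0=0xaa r1=0x65 r2=0x92 r3=0x3c r4=0x87  N=1 Z=0
after  3: r0=0xaa r1=0x65 r2=0x92 r3=0x2d r4=0x87  N=0 Z=0
after  4: r0=0x48 r1=0x65 r2=0x92 r3=0x2d r4=0x87  N=0 Z=0
-- IRQ taken; context saved, return-PC = 5 --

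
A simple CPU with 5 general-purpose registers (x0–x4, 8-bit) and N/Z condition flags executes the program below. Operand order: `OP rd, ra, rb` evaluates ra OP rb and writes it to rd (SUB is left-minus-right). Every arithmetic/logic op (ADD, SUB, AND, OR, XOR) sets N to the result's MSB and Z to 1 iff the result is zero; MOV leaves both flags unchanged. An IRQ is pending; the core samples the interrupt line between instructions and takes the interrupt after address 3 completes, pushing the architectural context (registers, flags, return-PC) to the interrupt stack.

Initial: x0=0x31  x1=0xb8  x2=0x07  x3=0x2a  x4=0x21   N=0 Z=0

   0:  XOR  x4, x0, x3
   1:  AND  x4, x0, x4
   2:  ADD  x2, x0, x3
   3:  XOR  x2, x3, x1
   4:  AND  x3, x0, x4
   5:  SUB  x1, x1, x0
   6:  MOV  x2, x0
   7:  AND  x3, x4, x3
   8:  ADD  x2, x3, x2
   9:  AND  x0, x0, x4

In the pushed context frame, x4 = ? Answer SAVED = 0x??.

after  0: x0=0x31 x1=0xb8 x2=0x07 x3=0x2a x4=0x1b  N=0 Z=0
after  1: x0=0x31 x1=0xb8 x2=0x07 x3=0x2a x4=0x11  N=0 Z=0
after  2: x0=0x31 x1=0xb8 x2=0x5b x3=0x2a x4=0x11  N=0 Z=0
after  3: x0=0x31 x1=0xb8 x2=0x92 x3=0x2a x4=0x11  N=1 Z=0
-- IRQ taken; context saved, return-PC = 4 --

SAVED = 0x11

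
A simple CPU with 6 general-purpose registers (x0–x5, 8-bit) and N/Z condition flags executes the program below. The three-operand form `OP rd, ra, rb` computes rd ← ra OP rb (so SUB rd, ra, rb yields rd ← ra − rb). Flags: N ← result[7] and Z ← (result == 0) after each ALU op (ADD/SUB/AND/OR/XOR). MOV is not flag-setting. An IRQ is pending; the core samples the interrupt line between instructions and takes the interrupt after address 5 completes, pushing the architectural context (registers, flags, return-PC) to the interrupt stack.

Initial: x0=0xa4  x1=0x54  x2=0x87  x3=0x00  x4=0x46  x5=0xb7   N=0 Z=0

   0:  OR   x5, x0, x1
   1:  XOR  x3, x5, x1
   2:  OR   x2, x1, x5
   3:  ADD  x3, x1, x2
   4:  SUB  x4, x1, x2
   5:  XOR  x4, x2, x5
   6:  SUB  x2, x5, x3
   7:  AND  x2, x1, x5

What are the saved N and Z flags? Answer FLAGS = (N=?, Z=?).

after  0: x0=0xa4 x1=0x54 x2=0x87 x3=0x00 x4=0x46 x5=0xf4  N=1 Z=0
after  1: x0=0xa4 x1=0x54 x2=0x87 x3=0xa0 x4=0x46 x5=0xf4  N=1 Z=0
after  2: x0=0xa4 x1=0x54 x2=0xf4 x3=0xa0 x4=0x46 x5=0xf4  N=1 Z=0
after  3: x0=0xa4 x1=0x54 x2=0xf4 x3=0x48 x4=0x46 x5=0xf4  N=0 Z=0
after  4: x0=0xa4 x1=0x54 x2=0xf4 x3=0x48 x4=0x60 x5=0xf4  N=0 Z=0
after  5: x0=0xa4 x1=0x54 x2=0xf4 x3=0x48 x4=0x00 x5=0xf4  N=0 Z=1
-- IRQ taken; context saved, return-PC = 6 --

FLAGS = (N=0, Z=1)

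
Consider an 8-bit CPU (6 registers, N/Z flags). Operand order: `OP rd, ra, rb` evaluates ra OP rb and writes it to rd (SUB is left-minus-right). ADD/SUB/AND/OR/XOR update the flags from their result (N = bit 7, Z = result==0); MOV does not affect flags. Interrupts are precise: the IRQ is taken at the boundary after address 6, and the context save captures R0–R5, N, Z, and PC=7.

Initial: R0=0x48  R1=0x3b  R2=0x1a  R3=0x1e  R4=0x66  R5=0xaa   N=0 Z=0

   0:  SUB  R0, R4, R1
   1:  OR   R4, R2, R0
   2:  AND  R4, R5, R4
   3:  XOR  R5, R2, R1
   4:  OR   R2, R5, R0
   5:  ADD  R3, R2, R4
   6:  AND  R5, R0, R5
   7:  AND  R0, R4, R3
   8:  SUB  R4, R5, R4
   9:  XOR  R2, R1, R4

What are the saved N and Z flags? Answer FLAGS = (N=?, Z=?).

after  0: R0=0x2b R1=0x3b R2=0x1a R3=0x1e R4=0x66 R5=0xaa  N=0 Z=0
after  1: R0=0x2b R1=0x3b R2=0x1a R3=0x1e R4=0x3b R5=0xaa  N=0 Z=0
after  2: R0=0x2b R1=0x3b R2=0x1a R3=0x1e R4=0x2a R5=0xaa  N=0 Z=0
after  3: R0=0x2b R1=0x3b R2=0x1a R3=0x1e R4=0x2a R5=0x21  N=0 Z=0
after  4: R0=0x2b R1=0x3b R2=0x2b R3=0x1e R4=0x2a R5=0x21  N=0 Z=0
after  5: R0=0x2b R1=0x3b R2=0x2b R3=0x55 R4=0x2a R5=0x21  N=0 Z=0
after  6: R0=0x2b R1=0x3b R2=0x2b R3=0x55 R4=0x2a R5=0x21  N=0 Z=0
-- IRQ taken; context saved, return-PC = 7 --

FLAGS = (N=0, Z=0)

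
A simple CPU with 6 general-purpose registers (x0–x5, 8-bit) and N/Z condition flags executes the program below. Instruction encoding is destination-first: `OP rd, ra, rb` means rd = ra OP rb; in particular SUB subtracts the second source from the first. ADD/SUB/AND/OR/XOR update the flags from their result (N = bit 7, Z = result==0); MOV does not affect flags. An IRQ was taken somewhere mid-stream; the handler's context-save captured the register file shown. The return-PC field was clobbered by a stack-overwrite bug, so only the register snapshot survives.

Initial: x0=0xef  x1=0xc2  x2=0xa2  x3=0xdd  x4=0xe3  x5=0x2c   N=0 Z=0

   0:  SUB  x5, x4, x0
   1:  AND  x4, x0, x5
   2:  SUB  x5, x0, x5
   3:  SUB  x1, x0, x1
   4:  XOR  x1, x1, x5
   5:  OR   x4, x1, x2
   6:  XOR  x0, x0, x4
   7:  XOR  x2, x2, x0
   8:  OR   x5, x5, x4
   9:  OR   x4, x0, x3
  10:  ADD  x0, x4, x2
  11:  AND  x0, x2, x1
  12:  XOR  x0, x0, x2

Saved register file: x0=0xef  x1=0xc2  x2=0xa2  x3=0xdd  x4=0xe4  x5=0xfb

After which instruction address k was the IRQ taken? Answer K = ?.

after  0: x0=0xef x1=0xc2 x2=0xa2 x3=0xdd x4=0xe3 x5=0xf4  N=1 Z=0
after  1: x0=0xef x1=0xc2 x2=0xa2 x3=0xdd x4=0xe4 x5=0xf4  N=1 Z=0
after  2: x0=0xef x1=0xc2 x2=0xa2 x3=0xdd x4=0xe4 x5=0xfb  N=1 Z=0
-- IRQ taken; context saved, return-PC = 3 --

K = 2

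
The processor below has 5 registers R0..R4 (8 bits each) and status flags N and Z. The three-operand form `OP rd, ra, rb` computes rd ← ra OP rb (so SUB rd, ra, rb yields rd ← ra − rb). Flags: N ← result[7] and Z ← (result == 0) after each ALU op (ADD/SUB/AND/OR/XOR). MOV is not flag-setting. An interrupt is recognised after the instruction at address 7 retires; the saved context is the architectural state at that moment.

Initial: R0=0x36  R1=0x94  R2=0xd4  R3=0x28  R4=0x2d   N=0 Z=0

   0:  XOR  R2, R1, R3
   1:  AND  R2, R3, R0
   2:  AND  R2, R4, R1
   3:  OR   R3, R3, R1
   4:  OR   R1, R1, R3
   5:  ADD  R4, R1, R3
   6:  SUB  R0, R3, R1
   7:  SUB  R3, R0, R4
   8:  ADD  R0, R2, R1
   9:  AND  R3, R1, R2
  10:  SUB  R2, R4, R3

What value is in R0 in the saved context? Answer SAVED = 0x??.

after  0: R0=0x36 R1=0x94 R2=0xbc R3=0x28 R4=0x2d  N=1 Z=0
after  1: R0=0x36 R1=0x94 R2=0x20 R3=0x28 R4=0x2d  N=0 Z=0
after  2: R0=0x36 R1=0x94 R2=0x04 R3=0x28 R4=0x2d  N=0 Z=0
after  3: R0=0x36 R1=0x94 R2=0x04 R3=0xbc R4=0x2d  N=1 Z=0
after  4: R0=0x36 R1=0xbc R2=0x04 R3=0xbc R4=0x2d  N=1 Z=0
after  5: R0=0x36 R1=0xbc R2=0x04 R3=0xbc R4=0x78  N=0 Z=0
after  6: R0=0x00 R1=0xbc R2=0x04 R3=0xbc R4=0x78  N=0 Z=1
after  7: R0=0x00 R1=0xbc R2=0x04 R3=0x88 R4=0x78  N=1 Z=0
-- IRQ taken; context saved, return-PC = 8 --

SAVED = 0x00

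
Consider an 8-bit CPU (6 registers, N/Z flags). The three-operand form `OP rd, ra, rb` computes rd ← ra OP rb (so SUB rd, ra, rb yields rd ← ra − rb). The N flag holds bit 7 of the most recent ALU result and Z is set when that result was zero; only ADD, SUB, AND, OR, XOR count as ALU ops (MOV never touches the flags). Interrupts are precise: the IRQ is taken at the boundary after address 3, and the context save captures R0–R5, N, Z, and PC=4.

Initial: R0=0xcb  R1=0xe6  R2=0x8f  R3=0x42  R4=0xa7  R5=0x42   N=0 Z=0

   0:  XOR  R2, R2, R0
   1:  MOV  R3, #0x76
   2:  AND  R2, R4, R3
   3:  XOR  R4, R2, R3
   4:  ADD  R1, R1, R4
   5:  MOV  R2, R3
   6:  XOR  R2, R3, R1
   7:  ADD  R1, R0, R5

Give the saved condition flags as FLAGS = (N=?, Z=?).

after  0: R0=0xcb R1=0xe6 R2=0x44 R3=0x42 R4=0xa7 R5=0x42  N=0 Z=0
after  1: R0=0xcb R1=0xe6 R2=0x44 R3=0x76 R4=0xa7 R5=0x42  N=0 Z=0
after  2: R0=0xcb R1=0xe6 R2=0x26 R3=0x76 R4=0xa7 R5=0x42  N=0 Z=0
after  3: R0=0xcb R1=0xe6 R2=0x26 R3=0x76 R4=0x50 R5=0x42  N=0 Z=0
-- IRQ taken; context saved, return-PC = 4 --

FLAGS = (N=0, Z=0)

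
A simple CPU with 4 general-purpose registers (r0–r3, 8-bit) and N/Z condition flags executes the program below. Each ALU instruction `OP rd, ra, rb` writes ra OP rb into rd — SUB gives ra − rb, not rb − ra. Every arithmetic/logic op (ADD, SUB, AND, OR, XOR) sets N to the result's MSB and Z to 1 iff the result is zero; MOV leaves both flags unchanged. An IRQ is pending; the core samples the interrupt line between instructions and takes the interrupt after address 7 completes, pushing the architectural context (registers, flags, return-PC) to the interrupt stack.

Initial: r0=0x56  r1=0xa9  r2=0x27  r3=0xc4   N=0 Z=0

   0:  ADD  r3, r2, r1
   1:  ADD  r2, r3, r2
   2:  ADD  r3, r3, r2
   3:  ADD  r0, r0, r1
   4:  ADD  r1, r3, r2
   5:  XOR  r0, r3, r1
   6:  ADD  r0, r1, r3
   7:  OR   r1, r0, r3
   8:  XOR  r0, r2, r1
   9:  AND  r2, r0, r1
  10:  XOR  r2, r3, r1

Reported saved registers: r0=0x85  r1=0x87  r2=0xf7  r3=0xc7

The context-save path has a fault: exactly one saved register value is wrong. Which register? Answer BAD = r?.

BAD = r1

after  0: r0=0x56 r1=0xa9 r2=0x27 r3=0xd0  N=1 Z=0
after  1: r0=0x56 r1=0xa9 r2=0xf7 r3=0xd0  N=1 Z=0
after  2: r0=0x56 r1=0xa9 r2=0xf7 r3=0xc7  N=1 Z=0
after  3: r0=0xff r1=0xa9 r2=0xf7 r3=0xc7  N=1 Z=0
after  4: r0=0xff r1=0xbe r2=0xf7 r3=0xc7  N=1 Z=0
after  5: r0=0x79 r1=0xbe r2=0xf7 r3=0xc7  N=0 Z=0
after  6: r0=0x85 r1=0xbe r2=0xf7 r3=0xc7  N=1 Z=0
after  7: r0=0x85 r1=0xc7 r2=0xf7 r3=0xc7  N=1 Z=0
-- IRQ taken; context saved, return-PC = 8 --
mismatch: r1: reported 0x87 vs actual 0xc7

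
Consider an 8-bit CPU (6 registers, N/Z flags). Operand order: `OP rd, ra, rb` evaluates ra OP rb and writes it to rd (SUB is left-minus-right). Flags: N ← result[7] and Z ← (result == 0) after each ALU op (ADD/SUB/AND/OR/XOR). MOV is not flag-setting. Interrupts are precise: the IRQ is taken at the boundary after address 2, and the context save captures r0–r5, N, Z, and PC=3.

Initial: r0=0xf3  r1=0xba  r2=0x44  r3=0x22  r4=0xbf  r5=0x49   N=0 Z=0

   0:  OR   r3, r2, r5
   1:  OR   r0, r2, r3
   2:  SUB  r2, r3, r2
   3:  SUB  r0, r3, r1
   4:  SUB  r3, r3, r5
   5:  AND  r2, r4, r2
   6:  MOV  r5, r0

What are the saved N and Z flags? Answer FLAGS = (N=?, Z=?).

after  0: r0=0xf3 r1=0xba r2=0x44 r3=0x4d r4=0xbf r5=0x49  N=0 Z=0
after  1: r0=0x4d r1=0xba r2=0x44 r3=0x4d r4=0xbf r5=0x49  N=0 Z=0
after  2: r0=0x4d r1=0xba r2=0x09 r3=0x4d r4=0xbf r5=0x49  N=0 Z=0
-- IRQ taken; context saved, return-PC = 3 --

FLAGS = (N=0, Z=0)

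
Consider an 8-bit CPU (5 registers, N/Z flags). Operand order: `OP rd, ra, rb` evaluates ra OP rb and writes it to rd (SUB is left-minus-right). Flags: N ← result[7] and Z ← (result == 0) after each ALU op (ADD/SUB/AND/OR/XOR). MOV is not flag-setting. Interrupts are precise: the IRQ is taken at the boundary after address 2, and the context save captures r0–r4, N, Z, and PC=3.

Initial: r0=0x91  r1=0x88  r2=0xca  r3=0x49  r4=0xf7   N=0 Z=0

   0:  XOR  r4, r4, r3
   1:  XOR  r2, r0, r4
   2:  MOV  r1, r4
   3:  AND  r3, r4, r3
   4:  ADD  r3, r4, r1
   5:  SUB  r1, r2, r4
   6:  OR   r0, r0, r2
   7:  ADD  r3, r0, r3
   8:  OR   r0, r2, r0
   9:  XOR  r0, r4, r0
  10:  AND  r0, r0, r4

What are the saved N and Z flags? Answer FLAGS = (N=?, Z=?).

after  0: r0=0x91 r1=0x88 r2=0xca r3=0x49 r4=0xbe  N=1 Z=0
after  1: r0=0x91 r1=0x88 r2=0x2f r3=0x49 r4=0xbe  N=0 Z=0
after  2: r0=0x91 r1=0xbe r2=0x2f r3=0x49 r4=0xbe  N=0 Z=0
-- IRQ taken; context saved, return-PC = 3 --

FLAGS = (N=0, Z=0)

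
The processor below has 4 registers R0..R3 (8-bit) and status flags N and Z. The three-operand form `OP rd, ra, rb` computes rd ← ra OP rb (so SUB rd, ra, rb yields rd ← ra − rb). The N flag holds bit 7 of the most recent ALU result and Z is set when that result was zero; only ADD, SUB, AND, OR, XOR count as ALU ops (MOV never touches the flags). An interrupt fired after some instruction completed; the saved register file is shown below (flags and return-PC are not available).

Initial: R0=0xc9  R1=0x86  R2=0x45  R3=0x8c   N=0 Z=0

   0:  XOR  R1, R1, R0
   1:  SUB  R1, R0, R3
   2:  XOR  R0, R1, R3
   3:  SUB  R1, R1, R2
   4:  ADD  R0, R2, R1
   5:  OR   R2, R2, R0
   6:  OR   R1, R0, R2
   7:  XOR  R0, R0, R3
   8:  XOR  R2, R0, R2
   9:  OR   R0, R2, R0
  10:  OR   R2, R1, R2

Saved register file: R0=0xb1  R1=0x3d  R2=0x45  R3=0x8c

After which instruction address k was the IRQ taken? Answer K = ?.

after  0: R0=0xc9 R1=0x4f R2=0x45 R3=0x8c  N=0 Z=0
after  1: R0=0xc9 R1=0x3d R2=0x45 R3=0x8c  N=0 Z=0
after  2: R0=0xb1 R1=0x3d R2=0x45 R3=0x8c  N=1 Z=0
-- IRQ taken; context saved, return-PC = 3 --

K = 2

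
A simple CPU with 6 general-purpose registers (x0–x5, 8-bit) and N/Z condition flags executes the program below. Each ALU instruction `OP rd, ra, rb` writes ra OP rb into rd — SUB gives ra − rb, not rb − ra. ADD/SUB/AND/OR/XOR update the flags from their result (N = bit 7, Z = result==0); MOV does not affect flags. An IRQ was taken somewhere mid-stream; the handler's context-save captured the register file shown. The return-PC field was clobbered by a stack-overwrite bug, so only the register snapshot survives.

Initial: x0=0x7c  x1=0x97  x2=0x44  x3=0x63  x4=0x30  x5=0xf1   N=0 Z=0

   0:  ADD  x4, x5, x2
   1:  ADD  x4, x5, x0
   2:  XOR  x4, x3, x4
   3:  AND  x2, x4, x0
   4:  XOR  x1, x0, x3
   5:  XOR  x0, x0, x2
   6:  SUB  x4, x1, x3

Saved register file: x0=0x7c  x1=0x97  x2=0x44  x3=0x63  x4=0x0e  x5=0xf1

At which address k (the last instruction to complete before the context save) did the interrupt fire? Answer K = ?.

K = 2

after  0: x0=0x7c x1=0x97 x2=0x44 x3=0x63 x4=0x35 x5=0xf1  N=0 Z=0
after  1: x0=0x7c x1=0x97 x2=0x44 x3=0x63 x4=0x6d x5=0xf1  N=0 Z=0
after  2: x0=0x7c x1=0x97 x2=0x44 x3=0x63 x4=0x0e x5=0xf1  N=0 Z=0
-- IRQ taken; context saved, return-PC = 3 --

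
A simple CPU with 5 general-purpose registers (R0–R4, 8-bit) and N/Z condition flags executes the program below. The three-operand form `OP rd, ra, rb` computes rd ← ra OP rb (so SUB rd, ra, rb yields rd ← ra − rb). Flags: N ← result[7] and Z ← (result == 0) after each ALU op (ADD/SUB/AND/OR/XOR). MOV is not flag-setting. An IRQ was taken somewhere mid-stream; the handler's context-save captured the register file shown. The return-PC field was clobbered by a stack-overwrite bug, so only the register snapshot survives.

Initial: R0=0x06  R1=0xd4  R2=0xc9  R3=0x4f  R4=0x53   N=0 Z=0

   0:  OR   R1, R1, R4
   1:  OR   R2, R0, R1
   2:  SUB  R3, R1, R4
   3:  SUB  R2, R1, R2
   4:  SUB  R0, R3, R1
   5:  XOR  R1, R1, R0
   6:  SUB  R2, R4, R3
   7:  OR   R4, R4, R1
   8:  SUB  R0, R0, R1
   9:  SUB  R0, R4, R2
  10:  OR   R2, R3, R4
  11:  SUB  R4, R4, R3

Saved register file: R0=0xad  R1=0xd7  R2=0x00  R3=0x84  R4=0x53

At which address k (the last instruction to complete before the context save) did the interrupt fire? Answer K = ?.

K = 4

after  0: R0=0x06 R1=0xd7 R2=0xc9 R3=0x4f R4=0x53  N=1 Z=0
after  1: R0=0x06 R1=0xd7 R2=0xd7 R3=0x4f R4=0x53  N=1 Z=0
after  2: R0=0x06 R1=0xd7 R2=0xd7 R3=0x84 R4=0x53  N=1 Z=0
after  3: R0=0x06 R1=0xd7 R2=0x00 R3=0x84 R4=0x53  N=0 Z=1
after  4: R0=0xad R1=0xd7 R2=0x00 R3=0x84 R4=0x53  N=1 Z=0
-- IRQ taken; context saved, return-PC = 5 --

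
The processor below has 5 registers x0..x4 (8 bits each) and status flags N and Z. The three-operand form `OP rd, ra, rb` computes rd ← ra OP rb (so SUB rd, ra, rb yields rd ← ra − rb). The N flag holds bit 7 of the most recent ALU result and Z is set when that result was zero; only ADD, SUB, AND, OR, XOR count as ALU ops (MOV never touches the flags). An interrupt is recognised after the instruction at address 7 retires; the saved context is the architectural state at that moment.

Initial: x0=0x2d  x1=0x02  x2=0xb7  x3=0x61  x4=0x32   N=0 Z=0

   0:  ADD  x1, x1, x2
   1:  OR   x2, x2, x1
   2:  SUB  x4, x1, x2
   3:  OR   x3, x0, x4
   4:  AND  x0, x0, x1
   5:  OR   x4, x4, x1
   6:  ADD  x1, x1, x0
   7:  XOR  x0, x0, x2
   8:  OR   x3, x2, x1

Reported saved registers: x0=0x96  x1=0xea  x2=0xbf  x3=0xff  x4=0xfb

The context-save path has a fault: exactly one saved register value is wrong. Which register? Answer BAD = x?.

after  0: x0=0x2d x1=0xb9 x2=0xb7 x3=0x61 x4=0x32  N=1 Z=0
after  1: x0=0x2d x1=0xb9 x2=0xbf x3=0x61 x4=0x32  N=1 Z=0
after  2: x0=0x2d x1=0xb9 x2=0xbf x3=0x61 x4=0xfa  N=1 Z=0
after  3: x0=0x2d x1=0xb9 x2=0xbf x3=0xff x4=0xfa  N=1 Z=0
after  4: x0=0x29 x1=0xb9 x2=0xbf x3=0xff x4=0xfa  N=0 Z=0
after  5: x0=0x29 x1=0xb9 x2=0xbf x3=0xff x4=0xfb  N=1 Z=0
after  6: x0=0x29 x1=0xe2 x2=0xbf x3=0xff x4=0xfb  N=1 Z=0
after  7: x0=0x96 x1=0xe2 x2=0xbf x3=0xff x4=0xfb  N=1 Z=0
-- IRQ taken; context saved, return-PC = 8 --
mismatch: x1: reported 0xea vs actual 0xe2

BAD = x1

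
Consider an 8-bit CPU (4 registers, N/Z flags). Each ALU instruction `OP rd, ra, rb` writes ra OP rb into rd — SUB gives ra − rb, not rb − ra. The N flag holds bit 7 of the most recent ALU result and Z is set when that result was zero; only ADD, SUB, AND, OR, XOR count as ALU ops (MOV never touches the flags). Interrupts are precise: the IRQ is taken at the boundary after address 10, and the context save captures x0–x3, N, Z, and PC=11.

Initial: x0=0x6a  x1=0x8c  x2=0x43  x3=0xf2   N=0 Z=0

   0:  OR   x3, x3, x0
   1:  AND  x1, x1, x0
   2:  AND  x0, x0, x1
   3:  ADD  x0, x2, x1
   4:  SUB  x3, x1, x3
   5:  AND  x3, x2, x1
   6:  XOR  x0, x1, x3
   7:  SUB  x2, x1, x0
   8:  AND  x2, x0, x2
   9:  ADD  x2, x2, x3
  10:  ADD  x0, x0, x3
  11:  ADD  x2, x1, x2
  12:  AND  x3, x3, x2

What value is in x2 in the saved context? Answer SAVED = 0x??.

after  0: x0=0x6a x1=0x8c x2=0x43 x3=0xfa  N=1 Z=0
after  1: x0=0x6a x1=0x08 x2=0x43 x3=0xfa  N=0 Z=0
after  2: x0=0x08 x1=0x08 x2=0x43 x3=0xfa  N=0 Z=0
after  3: x0=0x4b x1=0x08 x2=0x43 x3=0xfa  N=0 Z=0
after  4: x0=0x4b x1=0x08 x2=0x43 x3=0x0e  N=0 Z=0
after  5: x0=0x4b x1=0x08 x2=0x43 x3=0x00  N=0 Z=1
after  6: x0=0x08 x1=0x08 x2=0x43 x3=0x00  N=0 Z=0
after  7: x0=0x08 x1=0x08 x2=0x00 x3=0x00  N=0 Z=1
after  8: x0=0x08 x1=0x08 x2=0x00 x3=0x00  N=0 Z=1
after  9: x0=0x08 x1=0x08 x2=0x00 x3=0x00  N=0 Z=1
after 10: x0=0x08 x1=0x08 x2=0x00 x3=0x00  N=0 Z=0
-- IRQ taken; context saved, return-PC = 11 --

SAVED = 0x00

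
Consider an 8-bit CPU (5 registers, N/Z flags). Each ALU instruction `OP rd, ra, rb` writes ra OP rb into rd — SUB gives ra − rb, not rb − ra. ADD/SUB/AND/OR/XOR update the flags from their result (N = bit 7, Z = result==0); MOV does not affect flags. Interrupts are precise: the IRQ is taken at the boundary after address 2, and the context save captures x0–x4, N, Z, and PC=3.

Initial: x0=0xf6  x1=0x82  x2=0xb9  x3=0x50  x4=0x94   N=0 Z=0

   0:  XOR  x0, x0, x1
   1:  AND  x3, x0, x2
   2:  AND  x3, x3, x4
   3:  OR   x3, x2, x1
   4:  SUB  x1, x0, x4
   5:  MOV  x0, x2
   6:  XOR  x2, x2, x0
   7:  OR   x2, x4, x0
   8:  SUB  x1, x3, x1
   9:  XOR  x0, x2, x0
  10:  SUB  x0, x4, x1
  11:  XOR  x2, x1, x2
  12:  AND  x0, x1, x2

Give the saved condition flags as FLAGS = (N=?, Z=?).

after  0: x0=0x74 x1=0x82 x2=0xb9 x3=0x50 x4=0x94  N=0 Z=0
after  1: x0=0x74 x1=0x82 x2=0xb9 x3=0x30 x4=0x94  N=0 Z=0
after  2: x0=0x74 x1=0x82 x2=0xb9 x3=0x10 x4=0x94  N=0 Z=0
-- IRQ taken; context saved, return-PC = 3 --

FLAGS = (N=0, Z=0)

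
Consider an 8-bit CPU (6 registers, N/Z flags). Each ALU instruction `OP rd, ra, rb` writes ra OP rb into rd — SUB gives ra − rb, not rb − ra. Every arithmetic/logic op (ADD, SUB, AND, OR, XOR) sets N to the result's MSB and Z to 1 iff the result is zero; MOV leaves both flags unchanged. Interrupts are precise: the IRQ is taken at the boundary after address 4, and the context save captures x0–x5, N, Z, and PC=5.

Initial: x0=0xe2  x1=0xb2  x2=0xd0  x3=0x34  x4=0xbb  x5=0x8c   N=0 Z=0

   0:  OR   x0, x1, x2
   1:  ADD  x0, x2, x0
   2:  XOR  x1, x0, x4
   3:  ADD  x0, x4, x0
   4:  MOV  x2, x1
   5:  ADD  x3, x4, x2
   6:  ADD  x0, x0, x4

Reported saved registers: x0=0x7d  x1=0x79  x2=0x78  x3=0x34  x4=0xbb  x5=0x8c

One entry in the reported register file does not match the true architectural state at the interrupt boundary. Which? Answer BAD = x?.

after  0: x0=0xf2 x1=0xb2 x2=0xd0 x3=0x34 x4=0xbb x5=0x8c  N=1 Z=0
after  1: x0=0xc2 x1=0xb2 x2=0xd0 x3=0x34 x4=0xbb x5=0x8c  N=1 Z=0
after  2: x0=0xc2 x1=0x79 x2=0xd0 x3=0x34 x4=0xbb x5=0x8c  N=0 Z=0
after  3: x0=0x7d x1=0x79 x2=0xd0 x3=0x34 x4=0xbb x5=0x8c  N=0 Z=0
after  4: x0=0x7d x1=0x79 x2=0x79 x3=0x34 x4=0xbb x5=0x8c  N=0 Z=0
-- IRQ taken; context saved, return-PC = 5 --
mismatch: x2: reported 0x78 vs actual 0x79

BAD = x2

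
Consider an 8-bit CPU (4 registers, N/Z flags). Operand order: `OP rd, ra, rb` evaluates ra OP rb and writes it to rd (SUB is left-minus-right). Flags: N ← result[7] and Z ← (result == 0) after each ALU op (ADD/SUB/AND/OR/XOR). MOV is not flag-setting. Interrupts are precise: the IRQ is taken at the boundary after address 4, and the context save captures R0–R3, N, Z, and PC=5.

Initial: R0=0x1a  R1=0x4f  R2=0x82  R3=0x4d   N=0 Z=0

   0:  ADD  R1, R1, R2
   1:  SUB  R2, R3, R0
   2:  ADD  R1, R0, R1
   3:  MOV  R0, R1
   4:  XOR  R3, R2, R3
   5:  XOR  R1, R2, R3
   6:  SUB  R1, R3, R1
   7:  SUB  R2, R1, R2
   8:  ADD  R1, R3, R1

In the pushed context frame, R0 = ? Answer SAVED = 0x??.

after  0: R0=0x1a R1=0xd1 R2=0x82 R3=0x4d  N=1 Z=0
after  1: R0=0x1a R1=0xd1 R2=0x33 R3=0x4d  N=0 Z=0
after  2: R0=0x1a R1=0xeb R2=0x33 R3=0x4d  N=1 Z=0
after  3: R0=0xeb R1=0xeb R2=0x33 R3=0x4d  N=1 Z=0
after  4: R0=0xeb R1=0xeb R2=0x33 R3=0x7e  N=0 Z=0
-- IRQ taken; context saved, return-PC = 5 --

SAVED = 0xeb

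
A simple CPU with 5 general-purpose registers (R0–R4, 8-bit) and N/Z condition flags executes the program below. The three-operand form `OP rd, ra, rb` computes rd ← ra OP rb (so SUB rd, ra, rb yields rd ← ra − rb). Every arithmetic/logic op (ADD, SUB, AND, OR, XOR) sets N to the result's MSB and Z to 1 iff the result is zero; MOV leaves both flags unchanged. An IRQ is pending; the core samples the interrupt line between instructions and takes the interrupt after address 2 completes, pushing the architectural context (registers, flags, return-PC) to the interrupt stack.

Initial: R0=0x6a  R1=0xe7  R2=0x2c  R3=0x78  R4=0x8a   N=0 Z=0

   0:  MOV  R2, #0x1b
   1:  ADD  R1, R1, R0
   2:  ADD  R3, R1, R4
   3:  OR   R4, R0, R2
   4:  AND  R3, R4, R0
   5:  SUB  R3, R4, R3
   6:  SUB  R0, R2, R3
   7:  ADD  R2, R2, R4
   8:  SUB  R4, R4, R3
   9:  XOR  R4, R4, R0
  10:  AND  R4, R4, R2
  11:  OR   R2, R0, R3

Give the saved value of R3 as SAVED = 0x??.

after  0: R0=0x6a R1=0xe7 R2=0x1b R3=0x78 R4=0x8a  N=0 Z=0
after  1: R0=0x6a R1=0x51 R2=0x1b R3=0x78 R4=0x8a  N=0 Z=0
after  2: R0=0x6a R1=0x51 R2=0x1b R3=0xdb R4=0x8a  N=1 Z=0
-- IRQ taken; context saved, return-PC = 3 --

SAVED = 0xdb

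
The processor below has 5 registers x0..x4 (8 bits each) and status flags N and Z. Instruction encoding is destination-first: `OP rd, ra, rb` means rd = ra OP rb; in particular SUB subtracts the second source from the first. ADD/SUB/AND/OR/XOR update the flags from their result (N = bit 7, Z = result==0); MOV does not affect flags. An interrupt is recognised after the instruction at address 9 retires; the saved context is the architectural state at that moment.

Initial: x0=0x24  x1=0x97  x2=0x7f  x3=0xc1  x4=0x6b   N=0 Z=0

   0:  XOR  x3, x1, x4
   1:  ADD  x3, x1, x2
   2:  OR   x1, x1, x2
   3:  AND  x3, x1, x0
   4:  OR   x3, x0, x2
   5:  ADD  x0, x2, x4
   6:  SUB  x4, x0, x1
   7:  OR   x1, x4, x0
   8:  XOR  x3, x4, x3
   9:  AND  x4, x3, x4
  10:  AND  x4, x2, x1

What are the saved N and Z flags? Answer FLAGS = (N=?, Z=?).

after  0: x0=0x24 x1=0x97 x2=0x7f x3=0xfc x4=0x6b  N=1 Z=0
after  1: x0=0x24 x1=0x97 x2=0x7f x3=0x16 x4=0x6b  N=0 Z=0
after  2: x0=0x24 x1=0xff x2=0x7f x3=0x16 x4=0x6b  N=1 Z=0
after  3: x0=0x24 x1=0xff x2=0x7f x3=0x24 x4=0x6b  N=0 Z=0
after  4: x0=0x24 x1=0xff x2=0x7f x3=0x7f x4=0x6b  N=0 Z=0
after  5: x0=0xea x1=0xff x2=0x7f x3=0x7f x4=0x6b  N=1 Z=0
after  6: x0=0xea x1=0xff x2=0x7f x3=0x7f x4=0xeb  N=1 Z=0
after  7: x0=0xea x1=0xeb x2=0x7f x3=0x7f x4=0xeb  N=1 Z=0
after  8: x0=0xea x1=0xeb x2=0x7f x3=0x94 x4=0xeb  N=1 Z=0
after  9: x0=0xea x1=0xeb x2=0x7f x3=0x94 x4=0x80  N=1 Z=0
-- IRQ taken; context saved, return-PC = 10 --

FLAGS = (N=1, Z=0)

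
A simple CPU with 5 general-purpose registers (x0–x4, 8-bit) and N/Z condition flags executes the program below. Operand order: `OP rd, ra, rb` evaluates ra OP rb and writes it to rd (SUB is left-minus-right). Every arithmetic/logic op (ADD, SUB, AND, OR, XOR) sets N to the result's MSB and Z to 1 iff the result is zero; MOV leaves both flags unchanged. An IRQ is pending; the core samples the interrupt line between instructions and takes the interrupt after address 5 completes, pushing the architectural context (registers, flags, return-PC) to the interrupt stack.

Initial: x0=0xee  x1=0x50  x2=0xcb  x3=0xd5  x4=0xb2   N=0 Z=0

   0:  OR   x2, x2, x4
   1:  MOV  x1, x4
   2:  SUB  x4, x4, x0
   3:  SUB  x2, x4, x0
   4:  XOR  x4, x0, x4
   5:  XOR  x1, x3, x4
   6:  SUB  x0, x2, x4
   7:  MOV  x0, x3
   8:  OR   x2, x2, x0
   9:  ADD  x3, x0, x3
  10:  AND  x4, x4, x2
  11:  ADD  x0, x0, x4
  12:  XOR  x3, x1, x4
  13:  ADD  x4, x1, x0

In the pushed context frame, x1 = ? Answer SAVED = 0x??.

after  0: x0=0xee x1=0x50 x2=0xfb x3=0xd5 x4=0xb2  N=1 Z=0
after  1: x0=0xee x1=0xb2 x2=0xfb x3=0xd5 x4=0xb2  N=1 Z=0
after  2: x0=0xee x1=0xb2 x2=0xfb x3=0xd5 x4=0xc4  N=1 Z=0
after  3: x0=0xee x1=0xb2 x2=0xd6 x3=0xd5 x4=0xc4  N=1 Z=0
after  4: x0=0xee x1=0xb2 x2=0xd6 x3=0xd5 x4=0x2a  N=0 Z=0
after  5: x0=0xee x1=0xff x2=0xd6 x3=0xd5 x4=0x2a  N=1 Z=0
-- IRQ taken; context saved, return-PC = 6 --

SAVED = 0xff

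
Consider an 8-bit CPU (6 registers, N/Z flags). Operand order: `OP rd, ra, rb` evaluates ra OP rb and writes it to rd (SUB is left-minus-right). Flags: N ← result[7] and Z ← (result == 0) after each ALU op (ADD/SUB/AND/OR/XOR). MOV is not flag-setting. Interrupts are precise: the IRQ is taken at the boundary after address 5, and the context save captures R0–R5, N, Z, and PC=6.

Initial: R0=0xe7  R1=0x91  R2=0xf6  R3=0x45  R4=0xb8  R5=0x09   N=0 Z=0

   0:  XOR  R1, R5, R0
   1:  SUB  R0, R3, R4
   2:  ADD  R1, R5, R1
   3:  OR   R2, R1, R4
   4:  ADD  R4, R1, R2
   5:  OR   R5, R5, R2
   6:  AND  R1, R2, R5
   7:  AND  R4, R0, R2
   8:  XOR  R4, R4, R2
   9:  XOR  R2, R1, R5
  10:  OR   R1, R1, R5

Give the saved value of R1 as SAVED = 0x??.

after  0: R0=0xe7 R1=0xee R2=0xf6 R3=0x45 R4=0xb8 R5=0x09  N=1 Z=0
after  1: R0=0x8d R1=0xee R2=0xf6 R3=0x45 R4=0xb8 R5=0x09  N=1 Z=0
after  2: R0=0x8d R1=0xf7 R2=0xf6 R3=0x45 R4=0xb8 R5=0x09  N=1 Z=0
after  3: R0=0x8d R1=0xf7 R2=0xff R3=0x45 R4=0xb8 R5=0x09  N=1 Z=0
after  4: R0=0x8d R1=0xf7 R2=0xff R3=0x45 R4=0xf6 R5=0x09  N=1 Z=0
after  5: R0=0x8d R1=0xf7 R2=0xff R3=0x45 R4=0xf6 R5=0xff  N=1 Z=0
-- IRQ taken; context saved, return-PC = 6 --

SAVED = 0xf7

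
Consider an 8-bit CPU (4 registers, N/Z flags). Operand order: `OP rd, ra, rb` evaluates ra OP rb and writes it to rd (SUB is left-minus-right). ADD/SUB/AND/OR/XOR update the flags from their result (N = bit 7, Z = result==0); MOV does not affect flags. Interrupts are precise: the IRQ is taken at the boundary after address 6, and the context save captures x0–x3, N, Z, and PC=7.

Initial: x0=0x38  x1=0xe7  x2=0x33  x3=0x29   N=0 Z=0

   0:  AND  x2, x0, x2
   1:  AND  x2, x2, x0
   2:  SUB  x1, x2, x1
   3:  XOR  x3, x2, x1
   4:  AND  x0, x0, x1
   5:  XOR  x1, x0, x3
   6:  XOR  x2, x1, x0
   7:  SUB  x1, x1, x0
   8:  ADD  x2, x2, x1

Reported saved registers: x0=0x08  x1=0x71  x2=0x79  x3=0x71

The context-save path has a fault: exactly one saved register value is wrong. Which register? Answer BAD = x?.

after  0: x0=0x38 x1=0xe7 x2=0x30 x3=0x29  N=0 Z=0
after  1: x0=0x38 x1=0xe7 x2=0x30 x3=0x29  N=0 Z=0
after  2: x0=0x38 x1=0x49 x2=0x30 x3=0x29  N=0 Z=0
after  3: x0=0x38 x1=0x49 x2=0x30 x3=0x79  N=0 Z=0
after  4: x0=0x08 x1=0x49 x2=0x30 x3=0x79  N=0 Z=0
after  5: x0=0x08 x1=0x71 x2=0x30 x3=0x79  N=0 Z=0
after  6: x0=0x08 x1=0x71 x2=0x79 x3=0x79  N=0 Z=0
-- IRQ taken; context saved, return-PC = 7 --
mismatch: x3: reported 0x71 vs actual 0x79

BAD = x3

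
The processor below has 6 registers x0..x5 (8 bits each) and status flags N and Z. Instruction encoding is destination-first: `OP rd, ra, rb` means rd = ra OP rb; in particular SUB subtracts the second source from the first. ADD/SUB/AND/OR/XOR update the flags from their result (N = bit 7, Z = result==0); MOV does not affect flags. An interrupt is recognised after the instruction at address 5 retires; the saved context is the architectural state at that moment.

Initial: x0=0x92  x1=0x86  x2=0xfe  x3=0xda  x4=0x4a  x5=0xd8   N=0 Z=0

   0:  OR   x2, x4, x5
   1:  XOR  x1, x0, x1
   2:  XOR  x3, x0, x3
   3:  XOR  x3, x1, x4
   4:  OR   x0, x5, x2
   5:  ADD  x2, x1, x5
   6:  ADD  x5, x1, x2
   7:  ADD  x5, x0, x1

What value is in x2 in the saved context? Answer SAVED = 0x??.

after  0: x0=0x92 x1=0x86 x2=0xda x3=0xda x4=0x4a x5=0xd8  N=1 Z=0
after  1: x0=0x92 x1=0x14 x2=0xda x3=0xda x4=0x4a x5=0xd8  N=0 Z=0
after  2: x0=0x92 x1=0x14 x2=0xda x3=0x48 x4=0x4a x5=0xd8  N=0 Z=0
after  3: x0=0x92 x1=0x14 x2=0xda x3=0x5e x4=0x4a x5=0xd8  N=0 Z=0
after  4: x0=0xda x1=0x14 x2=0xda x3=0x5e x4=0x4a x5=0xd8  N=1 Z=0
after  5: x0=0xda x1=0x14 x2=0xec x3=0x5e x4=0x4a x5=0xd8  N=1 Z=0
-- IRQ taken; context saved, return-PC = 6 --

SAVED = 0xec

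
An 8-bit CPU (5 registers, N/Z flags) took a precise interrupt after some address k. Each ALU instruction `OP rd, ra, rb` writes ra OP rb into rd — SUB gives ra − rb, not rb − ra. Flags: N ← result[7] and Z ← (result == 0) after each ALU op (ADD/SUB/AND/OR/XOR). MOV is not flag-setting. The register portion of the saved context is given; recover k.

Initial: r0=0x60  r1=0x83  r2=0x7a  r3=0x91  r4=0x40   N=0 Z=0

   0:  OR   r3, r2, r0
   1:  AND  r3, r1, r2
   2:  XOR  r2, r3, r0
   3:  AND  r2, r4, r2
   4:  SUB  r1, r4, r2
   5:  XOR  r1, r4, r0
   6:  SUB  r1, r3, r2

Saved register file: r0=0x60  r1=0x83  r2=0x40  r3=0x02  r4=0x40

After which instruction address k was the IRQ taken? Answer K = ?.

after  0: r0=0x60 r1=0x83 r2=0x7a r3=0x7a r4=0x40  N=0 Z=0
after  1: r0=0x60 r1=0x83 r2=0x7a r3=0x02 r4=0x40  N=0 Z=0
after  2: r0=0x60 r1=0x83 r2=0x62 r3=0x02 r4=0x40  N=0 Z=0
after  3: r0=0x60 r1=0x83 r2=0x40 r3=0x02 r4=0x40  N=0 Z=0
-- IRQ taken; context saved, return-PC = 4 --

K = 3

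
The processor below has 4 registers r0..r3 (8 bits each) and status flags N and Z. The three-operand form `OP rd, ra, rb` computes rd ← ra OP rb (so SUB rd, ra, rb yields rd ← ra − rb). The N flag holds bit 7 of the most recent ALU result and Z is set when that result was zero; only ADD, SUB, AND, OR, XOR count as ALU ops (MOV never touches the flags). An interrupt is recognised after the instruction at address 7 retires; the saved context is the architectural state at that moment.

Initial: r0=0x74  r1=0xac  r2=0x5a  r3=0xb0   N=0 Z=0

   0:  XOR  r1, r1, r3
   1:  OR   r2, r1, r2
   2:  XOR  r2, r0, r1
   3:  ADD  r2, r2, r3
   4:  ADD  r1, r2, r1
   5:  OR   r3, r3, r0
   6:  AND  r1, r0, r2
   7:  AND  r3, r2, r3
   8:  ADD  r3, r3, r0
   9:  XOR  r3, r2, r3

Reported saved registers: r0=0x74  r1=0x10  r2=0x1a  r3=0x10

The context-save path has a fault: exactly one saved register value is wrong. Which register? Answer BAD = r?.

BAD = r2

after  0: r0=0x74 r1=0x1c r2=0x5a r3=0xb0  N=0 Z=0
after  1: r0=0x74 r1=0x1c r2=0x5e r3=0xb0  N=0 Z=0
after  2: r0=0x74 r1=0x1c r2=0x68 r3=0xb0  N=0 Z=0
after  3: r0=0x74 r1=0x1c r2=0x18 r3=0xb0  N=0 Z=0
after  4: r0=0x74 r1=0x34 r2=0x18 r3=0xb0  N=0 Z=0
after  5: r0=0x74 r1=0x34 r2=0x18 r3=0xf4  N=1 Z=0
after  6: r0=0x74 r1=0x10 r2=0x18 r3=0xf4  N=0 Z=0
after  7: r0=0x74 r1=0x10 r2=0x18 r3=0x10  N=0 Z=0
-- IRQ taken; context saved, return-PC = 8 --
mismatch: r2: reported 0x1a vs actual 0x18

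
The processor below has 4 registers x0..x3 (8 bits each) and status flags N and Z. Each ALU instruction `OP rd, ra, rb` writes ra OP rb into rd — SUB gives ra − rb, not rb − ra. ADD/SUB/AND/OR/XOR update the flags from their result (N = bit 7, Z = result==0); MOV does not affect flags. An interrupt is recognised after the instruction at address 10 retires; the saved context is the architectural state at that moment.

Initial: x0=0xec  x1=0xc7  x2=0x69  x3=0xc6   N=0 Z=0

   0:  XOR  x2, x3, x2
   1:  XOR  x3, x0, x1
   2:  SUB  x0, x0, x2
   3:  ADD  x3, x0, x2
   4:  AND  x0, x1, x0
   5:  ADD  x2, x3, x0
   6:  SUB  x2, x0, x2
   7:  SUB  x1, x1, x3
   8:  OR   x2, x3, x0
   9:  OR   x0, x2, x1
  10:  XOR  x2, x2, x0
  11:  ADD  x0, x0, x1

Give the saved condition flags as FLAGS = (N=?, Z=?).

after  0: x0=0xec x1=0xc7 x2=0xaf x3=0xc6  N=1 Z=0
after  1: x0=0xec x1=0xc7 x2=0xaf x3=0x2b  N=0 Z=0
after  2: x0=0x3d x1=0xc7 x2=0xaf x3=0x2b  N=0 Z=0
after  3: x0=0x3d x1=0xc7 x2=0xaf x3=0xec  N=1 Z=0
after  4: x0=0x05 x1=0xc7 x2=0xaf x3=0xec  N=0 Z=0
after  5: x0=0x05 x1=0xc7 x2=0xf1 x3=0xec  N=1 Z=0
after  6: x0=0x05 x1=0xc7 x2=0x14 x3=0xec  N=0 Z=0
after  7: x0=0x05 x1=0xdb x2=0x14 x3=0xec  N=1 Z=0
after  8: x0=0x05 x1=0xdb x2=0xed x3=0xec  N=1 Z=0
after  9: x0=0xff x1=0xdb x2=0xed x3=0xec  N=1 Z=0
after 10: x0=0xff x1=0xdb x2=0x12 x3=0xec  N=0 Z=0
-- IRQ taken; context saved, return-PC = 11 --

FLAGS = (N=0, Z=0)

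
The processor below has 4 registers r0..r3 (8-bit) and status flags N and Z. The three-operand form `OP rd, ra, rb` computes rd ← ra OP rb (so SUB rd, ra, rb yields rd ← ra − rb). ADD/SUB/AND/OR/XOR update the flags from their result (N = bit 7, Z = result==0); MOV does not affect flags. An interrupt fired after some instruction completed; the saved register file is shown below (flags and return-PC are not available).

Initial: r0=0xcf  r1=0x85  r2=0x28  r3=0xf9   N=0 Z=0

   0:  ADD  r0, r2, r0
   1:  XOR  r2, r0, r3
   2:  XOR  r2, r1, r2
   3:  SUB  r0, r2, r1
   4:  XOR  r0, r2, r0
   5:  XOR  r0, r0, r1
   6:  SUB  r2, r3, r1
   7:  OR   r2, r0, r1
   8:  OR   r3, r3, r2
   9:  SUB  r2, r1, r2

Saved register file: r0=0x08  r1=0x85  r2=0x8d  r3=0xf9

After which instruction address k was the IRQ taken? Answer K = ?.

K = 7

after  0: r0=0xf7 r1=0x85 r2=0x28 r3=0xf9  N=1 Z=0
after  1: r0=0xf7 r1=0x85 r2=0x0e r3=0xf9  N=0 Z=0
after  2: r0=0xf7 r1=0x85 r2=0x8b r3=0xf9  N=1 Z=0
after  3: r0=0x06 r1=0x85 r2=0x8b r3=0xf9  N=0 Z=0
after  4: r0=0x8d r1=0x85 r2=0x8b r3=0xf9  N=1 Z=0
after  5: r0=0x08 r1=0x85 r2=0x8b r3=0xf9  N=0 Z=0
after  6: r0=0x08 r1=0x85 r2=0x74 r3=0xf9  N=0 Z=0
after  7: r0=0x08 r1=0x85 r2=0x8d r3=0xf9  N=1 Z=0
-- IRQ taken; context saved, return-PC = 8 --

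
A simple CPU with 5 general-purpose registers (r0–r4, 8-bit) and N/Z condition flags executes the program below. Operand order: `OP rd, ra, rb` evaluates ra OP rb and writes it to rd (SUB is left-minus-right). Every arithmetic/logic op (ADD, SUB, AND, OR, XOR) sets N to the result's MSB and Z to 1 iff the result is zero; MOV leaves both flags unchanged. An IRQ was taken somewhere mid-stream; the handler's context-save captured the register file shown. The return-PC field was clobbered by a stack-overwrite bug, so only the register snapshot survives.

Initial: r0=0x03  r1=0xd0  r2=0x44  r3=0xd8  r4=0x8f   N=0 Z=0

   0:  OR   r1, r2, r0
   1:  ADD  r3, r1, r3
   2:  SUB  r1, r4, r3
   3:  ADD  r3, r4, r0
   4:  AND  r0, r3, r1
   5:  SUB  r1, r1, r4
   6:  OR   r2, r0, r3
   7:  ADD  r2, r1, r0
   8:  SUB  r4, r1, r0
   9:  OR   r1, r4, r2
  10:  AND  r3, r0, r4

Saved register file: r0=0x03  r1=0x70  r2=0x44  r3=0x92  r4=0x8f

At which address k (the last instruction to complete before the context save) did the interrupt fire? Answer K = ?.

after  0: r0=0x03 r1=0x47 r2=0x44 r3=0xd8 r4=0x8f  N=0 Z=0
after  1: r0=0x03 r1=0x47 r2=0x44 r3=0x1f r4=0x8f  N=0 Z=0
after  2: r0=0x03 r1=0x70 r2=0x44 r3=0x1f r4=0x8f  N=0 Z=0
after  3: r0=0x03 r1=0x70 r2=0x44 r3=0x92 r4=0x8f  N=1 Z=0
-- IRQ taken; context saved, return-PC = 4 --

K = 3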